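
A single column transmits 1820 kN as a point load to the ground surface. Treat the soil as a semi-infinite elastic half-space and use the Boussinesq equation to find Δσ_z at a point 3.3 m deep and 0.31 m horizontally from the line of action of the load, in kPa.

Boussinesq vertical stress below a point load on an elastic half-space:
Δσ_z = 3P/(2πz²) · [1 + (r/z)²]^(−5/2)
r/z = 0.31/3.3 = 0.093939; [1+(r/z)²]^(−5/2) = 0.97827.
Δσ_z = 3×1820/(2π×3.3²) × 0.97827 = 79.797 × 0.97827 = 78.06 kPa

Δσ_z ≈ 78.1 kPa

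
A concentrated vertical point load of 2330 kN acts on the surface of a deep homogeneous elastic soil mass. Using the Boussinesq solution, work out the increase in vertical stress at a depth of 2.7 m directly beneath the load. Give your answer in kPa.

Δσ_z ≈ 153 kPa

Boussinesq vertical stress below a point load on an elastic half-space:
Δσ_z = 3P/(2πz²) · [1 + (r/z)²]^(−5/2)
r/z = 0/2.7 = 0; [1+(r/z)²]^(−5/2) = 1.
Δσ_z = 3×2330/(2π×2.7²) × 1 = 152.61 × 1 = 152.6 kPa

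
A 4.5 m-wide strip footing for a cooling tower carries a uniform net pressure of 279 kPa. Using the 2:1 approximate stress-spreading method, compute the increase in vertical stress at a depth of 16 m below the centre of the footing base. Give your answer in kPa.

By the 2:1 method the load spreads at 1 horizontal : 2 vertical, so at depth z the loaded area has grown by z in each plan dimension:
Δσ = qB/(B+z) = 279×4.5/(4.5+16) = 61.244 kPa

Δσ_z ≈ 61.2 kPa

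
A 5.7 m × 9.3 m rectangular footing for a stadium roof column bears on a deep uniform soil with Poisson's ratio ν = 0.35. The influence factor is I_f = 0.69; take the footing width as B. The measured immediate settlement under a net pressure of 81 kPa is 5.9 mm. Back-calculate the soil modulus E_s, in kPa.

E_s ≈ 47400 kPa

S_e = q·B·(1−ν²)/E_s · I_f  ⇒  E_s = q·B·(1−ν²)·I_f / S_e.
E_s = 81 × 5.7 × 0.8775 × 0.69 / 0.0059 = 47380 kPa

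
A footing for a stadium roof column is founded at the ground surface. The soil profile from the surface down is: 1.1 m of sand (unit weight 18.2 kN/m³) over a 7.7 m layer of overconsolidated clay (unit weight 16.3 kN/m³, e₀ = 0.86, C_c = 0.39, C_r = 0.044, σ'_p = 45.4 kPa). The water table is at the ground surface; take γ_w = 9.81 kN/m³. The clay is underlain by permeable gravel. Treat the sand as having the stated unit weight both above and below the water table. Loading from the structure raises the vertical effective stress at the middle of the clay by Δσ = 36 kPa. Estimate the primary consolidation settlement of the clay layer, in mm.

S_c ≈ 328 mm

Mid-depth of clay below the ground surface: z = 1.1 + 7.7/2 = 4.95 m.
Total vertical stress at mid-clay: σ_v = 18.2×1.1 + 16.3×3.85 = 82.775 kPa.
Pore pressure: u = 9.81×(4.95 − 0) = 48.56 kPa.
Initial effective stress: σ'_0 = σ_v − u = 82.775 − 48.56 = 34.215 kPa.
Final effective stress: σ'_f = 34.215 + 36 = 70.215 kPa.
σ'_f = 70.215 > σ'_p = 45.4 kPa, so the stress path crosses the preconsolidation pressure — recompression up to σ'_p, then virgin compression beyond:
S_c = H/(1+e₀)·[C_r·log₁₀(σ'_p/σ'_0) + C_c·log₁₀(σ'_f/σ'_p)]
    = 7.7/1.86 × [0.044×log₁₀(45.4/34.215) + 0.39×log₁₀(70.215/45.4)]
    = 4.1398 × [0.0054049 + 0.073856] = 0.3281 m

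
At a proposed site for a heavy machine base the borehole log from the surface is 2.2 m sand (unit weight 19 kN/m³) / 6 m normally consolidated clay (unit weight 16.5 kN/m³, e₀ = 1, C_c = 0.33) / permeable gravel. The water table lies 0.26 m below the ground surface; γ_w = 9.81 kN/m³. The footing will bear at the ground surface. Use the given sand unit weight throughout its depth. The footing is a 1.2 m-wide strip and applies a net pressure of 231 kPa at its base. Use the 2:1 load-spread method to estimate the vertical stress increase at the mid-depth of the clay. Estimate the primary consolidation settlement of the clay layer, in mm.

Mid-depth of clay below the ground surface: z = 2.2 + 6/2 = 5.2 m.
Total vertical stress at mid-clay: σ_v = 19×2.2 + 16.5×3 = 91.3 kPa.
Pore pressure: u = 9.81×(5.2 − 0.26) = 48.461 kPa.
Initial effective stress: σ'_0 = σ_v − u = 91.3 − 48.461 = 42.839 kPa.
Stress increase at mid-clay by the 2:1 spreading method:
Δσ = qB/(B+z) = 231×1.2/(1.2+5.2) = 43.312 kPa
Final effective stress: σ'_f = σ'_0 + Δσ = 42.839 + 43.312 = 86.151 kPa.
Normally consolidated clay, so the full stress increment lies on the virgin compression line:
S_c = C_c·H/(1+e₀)·log₁₀(σ'_f/σ'_0) = 0.33×6/(1+1)×log₁₀(86.151/42.839)
    = 0.99 × 0.30342 = 0.3004 m

S_c ≈ 300 mm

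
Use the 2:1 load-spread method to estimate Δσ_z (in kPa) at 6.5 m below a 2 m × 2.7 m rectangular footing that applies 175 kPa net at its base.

Δσ_z ≈ 12.1 kPa

By the 2:1 method the load spreads at 1 horizontal : 2 vertical, so at depth z the loaded area has grown by z in each plan dimension:
Δσ = qBL/((B+z)(L+z)) = 175×2×2.7/((2+6.5)(2.7+6.5)) = 12.084 kPa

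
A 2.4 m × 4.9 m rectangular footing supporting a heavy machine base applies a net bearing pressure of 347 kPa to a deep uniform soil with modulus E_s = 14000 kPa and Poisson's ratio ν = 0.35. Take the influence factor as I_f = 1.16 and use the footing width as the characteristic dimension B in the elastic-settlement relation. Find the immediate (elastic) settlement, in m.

S_e ≈ 0.0606 m

Immediate (elastic) settlement: S_e = q·B·(1−ν²)/E_s · I_f.
S_e = 347 × 2.4 × (1 − 0.35²) / 14000 × 1.16
    = 347 × 2.4 × 0.8775 / 14000 × 1.16
    = 0.06055 m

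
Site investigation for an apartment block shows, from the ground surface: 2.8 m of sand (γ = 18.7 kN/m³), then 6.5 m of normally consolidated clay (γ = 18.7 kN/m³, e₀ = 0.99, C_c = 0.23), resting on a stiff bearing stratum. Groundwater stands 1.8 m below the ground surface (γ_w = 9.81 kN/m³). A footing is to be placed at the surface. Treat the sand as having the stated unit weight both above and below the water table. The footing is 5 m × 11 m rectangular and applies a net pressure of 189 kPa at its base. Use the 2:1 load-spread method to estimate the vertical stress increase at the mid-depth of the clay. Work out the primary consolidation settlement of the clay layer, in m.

Mid-depth of clay below the ground surface: z = 2.8 + 6.5/2 = 6.05 m.
Total vertical stress at mid-clay: σ_v = 18.7×2.8 + 18.7×3.25 = 113.13 kPa.
Pore pressure: u = 9.81×(6.05 − 1.8) = 41.693 kPa.
Initial effective stress: σ'_0 = σ_v − u = 113.13 − 41.693 = 71.437 kPa.
Stress increase at mid-clay by the 2:1 spreading method:
Δσ = qBL/((B+z)(L+z)) = 189×5×11/((5+6.05)(11+6.05)) = 55.174 kPa
Final effective stress: σ'_f = σ'_0 + Δσ = 71.437 + 55.174 = 126.61 kPa.
Normally consolidated clay, so the full stress increment lies on the virgin compression line:
S_c = C_c·H/(1+e₀)·log₁₀(σ'_f/σ'_0) = 0.23×6.5/(1+0.99)×log₁₀(126.61/71.437)
    = 0.75126 × 0.24854 = 0.1867 m

S_c ≈ 0.187 m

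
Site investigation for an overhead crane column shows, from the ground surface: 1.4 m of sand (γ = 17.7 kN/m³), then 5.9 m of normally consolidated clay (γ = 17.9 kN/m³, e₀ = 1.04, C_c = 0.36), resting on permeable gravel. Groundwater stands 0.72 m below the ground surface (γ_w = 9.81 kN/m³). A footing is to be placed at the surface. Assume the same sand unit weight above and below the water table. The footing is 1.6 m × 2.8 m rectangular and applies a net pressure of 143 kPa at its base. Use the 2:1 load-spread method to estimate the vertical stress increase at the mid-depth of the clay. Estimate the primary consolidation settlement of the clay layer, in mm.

S_c ≈ 139 mm

Mid-depth of clay below the ground surface: z = 1.4 + 5.9/2 = 4.35 m.
Total vertical stress at mid-clay: σ_v = 17.7×1.4 + 17.9×2.95 = 77.585 kPa.
Pore pressure: u = 9.81×(4.35 − 0.72) = 35.61 kPa.
Initial effective stress: σ'_0 = σ_v − u = 77.585 − 35.61 = 41.975 kPa.
Stress increase at mid-clay by the 2:1 spreading method:
Δσ = qBL/((B+z)(L+z)) = 143×1.6×2.8/((1.6+4.35)(2.8+4.35)) = 15.059 kPa
Final effective stress: σ'_f = σ'_0 + Δσ = 41.975 + 15.059 = 57.034 kPa.
Normally consolidated clay, so the full stress increment lies on the virgin compression line:
S_c = C_c·H/(1+e₀)·log₁₀(σ'_f/σ'_0) = 0.36×5.9/(1+1.04)×log₁₀(57.034/41.975)
    = 1.0412 × 0.13314 = 0.1386 m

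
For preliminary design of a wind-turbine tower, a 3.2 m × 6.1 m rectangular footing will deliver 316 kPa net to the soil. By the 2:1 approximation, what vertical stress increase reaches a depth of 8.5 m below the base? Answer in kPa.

By the 2:1 method the load spreads at 1 horizontal : 2 vertical, so at depth z the loaded area has grown by z in each plan dimension:
Δσ = qBL/((B+z)(L+z)) = 316×3.2×6.1/((3.2+8.5)(6.1+8.5)) = 36.11 kPa

Δσ_z ≈ 36.1 kPa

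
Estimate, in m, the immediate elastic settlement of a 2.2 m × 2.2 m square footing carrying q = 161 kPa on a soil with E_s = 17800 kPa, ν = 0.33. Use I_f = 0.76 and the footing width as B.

S_e ≈ 0.0135 m

Immediate (elastic) settlement: S_e = q·B·(1−ν²)/E_s · I_f.
S_e = 161 × 2.2 × (1 − 0.33²) / 17800 × 0.76
    = 161 × 2.2 × 0.8911 / 17800 × 0.76
    = 0.01348 m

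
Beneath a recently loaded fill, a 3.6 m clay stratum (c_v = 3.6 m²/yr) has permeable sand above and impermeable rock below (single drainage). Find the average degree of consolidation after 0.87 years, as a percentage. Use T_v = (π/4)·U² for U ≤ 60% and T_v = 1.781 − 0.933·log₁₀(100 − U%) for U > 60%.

Drainage path length: H_d = H = 3.6 m (single drainage).
T_v = c_v·t/H_d² = 3.6×0.87/3.6² = 0.24167.
T_v = 0.24167 corresponds to the U ≤ 60% branch:
U = √(4T_v/π) = 0.5547

U ≈ 55.5 %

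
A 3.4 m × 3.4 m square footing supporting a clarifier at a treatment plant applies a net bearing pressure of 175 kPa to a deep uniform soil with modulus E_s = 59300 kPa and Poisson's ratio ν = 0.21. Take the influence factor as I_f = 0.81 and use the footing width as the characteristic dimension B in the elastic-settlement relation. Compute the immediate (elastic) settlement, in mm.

S_e ≈ 7.77 mm

Immediate (elastic) settlement: S_e = q·B·(1−ν²)/E_s · I_f.
S_e = 175 × 3.4 × (1 − 0.21²) / 59300 × 0.81
    = 175 × 3.4 × 0.9559 / 59300 × 0.81
    = 0.007769 m = 7.769 mm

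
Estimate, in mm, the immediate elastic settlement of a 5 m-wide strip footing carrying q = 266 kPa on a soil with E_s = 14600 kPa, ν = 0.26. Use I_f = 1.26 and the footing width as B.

S_e ≈ 107 mm

Immediate (elastic) settlement: S_e = q·B·(1−ν²)/E_s · I_f.
S_e = 266 × 5 × (1 − 0.26²) / 14600 × 1.26
    = 266 × 5 × 0.9324 / 14600 × 1.26
    = 0.107 m = 107 mm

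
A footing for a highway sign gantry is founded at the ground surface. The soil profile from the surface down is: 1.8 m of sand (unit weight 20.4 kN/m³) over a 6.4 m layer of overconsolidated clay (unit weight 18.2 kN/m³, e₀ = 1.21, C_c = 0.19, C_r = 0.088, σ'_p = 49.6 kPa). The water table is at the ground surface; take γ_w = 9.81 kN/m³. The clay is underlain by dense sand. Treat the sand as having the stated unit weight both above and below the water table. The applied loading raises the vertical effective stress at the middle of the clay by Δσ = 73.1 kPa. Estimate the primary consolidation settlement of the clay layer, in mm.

Mid-depth of clay below the ground surface: z = 1.8 + 6.4/2 = 5 m.
Total vertical stress at mid-clay: σ_v = 20.4×1.8 + 18.2×3.2 = 94.96 kPa.
Pore pressure: u = 9.81×(5 − 0) = 49.05 kPa.
Initial effective stress: σ'_0 = σ_v − u = 94.96 − 49.05 = 45.91 kPa.
Final effective stress: σ'_f = 45.91 + 73.1 = 119.01 kPa.
σ'_f = 119.01 > σ'_p = 49.6 kPa, so the stress path crosses the preconsolidation pressure — recompression up to σ'_p, then virgin compression beyond:
S_c = H/(1+e₀)·[C_r·log₁₀(σ'_p/σ'_0) + C_c·log₁₀(σ'_f/σ'_p)]
    = 6.4/2.21 × [0.088×log₁₀(49.6/45.91) + 0.19×log₁₀(119.01/49.6)]
    = 2.8959 × [0.0029545 + 0.072219] = 0.2177 m

S_c ≈ 218 mm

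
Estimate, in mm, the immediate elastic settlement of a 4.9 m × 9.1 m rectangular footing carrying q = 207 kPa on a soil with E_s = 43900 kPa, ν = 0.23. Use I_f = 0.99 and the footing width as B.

S_e ≈ 21.7 mm

Immediate (elastic) settlement: S_e = q·B·(1−ν²)/E_s · I_f.
S_e = 207 × 4.9 × (1 − 0.23²) / 43900 × 0.99
    = 207 × 4.9 × 0.9471 / 43900 × 0.99
    = 0.02166 m = 21.66 mm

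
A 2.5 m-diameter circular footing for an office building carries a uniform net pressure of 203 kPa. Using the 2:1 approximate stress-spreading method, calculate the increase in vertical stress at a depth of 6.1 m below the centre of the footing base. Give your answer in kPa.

By the 2:1 method the load spreads at 1 horizontal : 2 vertical, so at depth z the loaded area has grown by z in each plan dimension:
Δσ ≈ qD²/(D+z)² = 203×2.5²/(2.5+6.1)² = 17.155 kPa

Δσ_z ≈ 17.2 kPa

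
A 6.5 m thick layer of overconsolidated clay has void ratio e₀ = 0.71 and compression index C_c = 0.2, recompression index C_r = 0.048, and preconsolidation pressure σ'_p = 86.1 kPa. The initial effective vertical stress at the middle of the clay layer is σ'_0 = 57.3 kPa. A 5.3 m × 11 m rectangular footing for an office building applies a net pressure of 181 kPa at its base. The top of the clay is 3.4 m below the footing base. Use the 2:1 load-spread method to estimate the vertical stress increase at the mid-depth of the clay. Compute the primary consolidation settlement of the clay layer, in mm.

S_c ≈ 105 mm

Mid-depth of clay below the footing base: z = 3.4 + 6.5/2 = 6.65 m.
Stress increase at mid-clay by the 2:1 spreading method:
Δσ = qBL/((B+z)(L+z)) = 181×5.3×11/((5.3+6.65)(11+6.65)) = 50.03 kPa
Final effective stress: σ'_f = 57.3 + 50.03 = 107.33 kPa.
σ'_f = 107.33 > σ'_p = 86.1 kPa, so the stress path crosses the preconsolidation pressure — recompression up to σ'_p, then virgin compression beyond:
S_c = H/(1+e₀)·[C_r·log₁₀(σ'_p/σ'_0) + C_c·log₁₀(σ'_f/σ'_p)]
    = 6.5/1.71 × [0.048×log₁₀(86.1/57.3) + 0.2×log₁₀(107.33/86.1)]
    = 3.8012 × [0.0084887 + 0.019144] = 0.105 m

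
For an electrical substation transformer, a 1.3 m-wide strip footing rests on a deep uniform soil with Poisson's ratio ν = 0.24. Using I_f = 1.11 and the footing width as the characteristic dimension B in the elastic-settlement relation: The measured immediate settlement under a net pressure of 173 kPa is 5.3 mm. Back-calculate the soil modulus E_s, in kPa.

S_e = q·B·(1−ν²)/E_s · I_f  ⇒  E_s = q·B·(1−ν²)·I_f / S_e.
E_s = 173 × 1.3 × 0.9424 × 1.11 / 0.0053 = 44390 kPa

E_s ≈ 44400 kPa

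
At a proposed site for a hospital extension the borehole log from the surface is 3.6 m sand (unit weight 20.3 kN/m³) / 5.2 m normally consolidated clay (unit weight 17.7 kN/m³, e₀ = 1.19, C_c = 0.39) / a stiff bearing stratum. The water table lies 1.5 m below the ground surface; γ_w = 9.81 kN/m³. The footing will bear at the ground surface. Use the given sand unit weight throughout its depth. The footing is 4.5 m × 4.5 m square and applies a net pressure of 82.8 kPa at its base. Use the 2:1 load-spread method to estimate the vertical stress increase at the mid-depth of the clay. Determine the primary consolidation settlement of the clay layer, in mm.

Mid-depth of clay below the ground surface: z = 3.6 + 5.2/2 = 6.2 m.
Total vertical stress at mid-clay: σ_v = 20.3×3.6 + 17.7×2.6 = 119.1 kPa.
Pore pressure: u = 9.81×(6.2 − 1.5) = 46.107 kPa.
Initial effective stress: σ'_0 = σ_v − u = 119.1 − 46.107 = 72.993 kPa.
Stress increase at mid-clay by the 2:1 spreading method:
Δσ = qBL/((B+z)(L+z)) = 82.8×4.5×4.5/((4.5+6.2)(4.5+6.2)) = 14.645 kPa
Final effective stress: σ'_f = σ'_0 + Δσ = 72.993 + 14.645 = 87.638 kPa.
Normally consolidated clay, so the full stress increment lies on the virgin compression line:
S_c = C_c·H/(1+e₀)·log₁₀(σ'_f/σ'_0) = 0.39×5.2/(1+1.19)×log₁₀(87.638/72.993)
    = 0.92603 × 0.079411 = 0.07354 m

S_c ≈ 73.5 mm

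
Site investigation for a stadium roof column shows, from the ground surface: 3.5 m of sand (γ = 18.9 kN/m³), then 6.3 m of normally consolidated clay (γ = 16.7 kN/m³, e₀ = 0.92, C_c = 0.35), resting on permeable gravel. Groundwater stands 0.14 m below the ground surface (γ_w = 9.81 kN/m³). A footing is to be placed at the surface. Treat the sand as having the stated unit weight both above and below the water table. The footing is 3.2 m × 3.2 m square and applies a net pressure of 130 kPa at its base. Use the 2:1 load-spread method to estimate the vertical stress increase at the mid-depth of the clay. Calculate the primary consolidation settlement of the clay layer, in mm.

Mid-depth of clay below the ground surface: z = 3.5 + 6.3/2 = 6.65 m.
Total vertical stress at mid-clay: σ_v = 18.9×3.5 + 16.7×3.15 = 118.75 kPa.
Pore pressure: u = 9.81×(6.65 − 0.14) = 63.863 kPa.
Initial effective stress: σ'_0 = σ_v − u = 118.75 − 63.863 = 54.887 kPa.
Stress increase at mid-clay by the 2:1 spreading method:
Δσ = qBL/((B+z)(L+z)) = 130×3.2×3.2/((3.2+6.65)(3.2+6.65)) = 13.721 kPa
Final effective stress: σ'_f = σ'_0 + Δσ = 54.887 + 13.721 = 68.608 kPa.
Normally consolidated clay, so the full stress increment lies on the virgin compression line:
S_c = C_c·H/(1+e₀)·log₁₀(σ'_f/σ'_0) = 0.35×6.3/(1+0.92)×log₁₀(68.608/54.887)
    = 1.1484 × 0.096905 = 0.1113 m

S_c ≈ 111 mm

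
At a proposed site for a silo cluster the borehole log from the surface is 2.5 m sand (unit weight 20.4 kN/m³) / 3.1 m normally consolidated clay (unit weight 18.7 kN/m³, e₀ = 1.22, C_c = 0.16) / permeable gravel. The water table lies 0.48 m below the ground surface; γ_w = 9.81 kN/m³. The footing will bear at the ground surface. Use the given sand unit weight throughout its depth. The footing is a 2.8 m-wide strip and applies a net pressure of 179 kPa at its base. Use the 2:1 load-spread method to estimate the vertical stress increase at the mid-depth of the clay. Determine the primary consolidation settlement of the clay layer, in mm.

S_c ≈ 93.7 mm

Mid-depth of clay below the ground surface: z = 2.5 + 3.1/2 = 4.05 m.
Total vertical stress at mid-clay: σ_v = 20.4×2.5 + 18.7×1.55 = 79.985 kPa.
Pore pressure: u = 9.81×(4.05 − 0.48) = 35.022 kPa.
Initial effective stress: σ'_0 = σ_v − u = 79.985 − 35.022 = 44.963 kPa.
Stress increase at mid-clay by the 2:1 spreading method:
Δσ = qB/(B+z) = 179×2.8/(2.8+4.05) = 73.168 kPa
Final effective stress: σ'_f = σ'_0 + Δσ = 44.963 + 73.168 = 118.13 kPa.
Normally consolidated clay, so the full stress increment lies on the virgin compression line:
S_c = C_c·H/(1+e₀)·log₁₀(σ'_f/σ'_0) = 0.16×3.1/(1+1.22)×log₁₀(118.13/44.963)
    = 0.22342 × 0.4195 = 0.09372 m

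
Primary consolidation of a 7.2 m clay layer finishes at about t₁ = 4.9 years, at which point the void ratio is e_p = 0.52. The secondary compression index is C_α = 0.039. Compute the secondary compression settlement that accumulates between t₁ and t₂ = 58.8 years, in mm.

Secondary compression: S_s = C_α·H/(1+e_p)·log₁₀(t₂/t₁)
S_s = 0.039×7.2/(1+0.52)×log₁₀(58.8/4.9)
    = 0.1847 × 1.079 = 0.1994 m

S_s ≈ 199 mm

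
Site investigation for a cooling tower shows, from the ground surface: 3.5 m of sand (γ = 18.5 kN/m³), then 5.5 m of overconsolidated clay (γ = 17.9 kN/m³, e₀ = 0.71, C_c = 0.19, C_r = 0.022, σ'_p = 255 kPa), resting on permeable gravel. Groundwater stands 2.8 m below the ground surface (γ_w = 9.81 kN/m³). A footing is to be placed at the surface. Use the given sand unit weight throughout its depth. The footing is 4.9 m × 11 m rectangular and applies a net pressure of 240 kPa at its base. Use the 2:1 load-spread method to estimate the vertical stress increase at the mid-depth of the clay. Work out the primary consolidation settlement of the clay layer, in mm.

S_c ≈ 18.7 mm

Mid-depth of clay below the ground surface: z = 3.5 + 5.5/2 = 6.25 m.
Total vertical stress at mid-clay: σ_v = 18.5×3.5 + 17.9×2.75 = 113.97 kPa.
Pore pressure: u = 9.81×(6.25 − 2.8) = 33.845 kPa.
Initial effective stress: σ'_0 = σ_v − u = 113.97 − 33.845 = 80.125 kPa.
Stress increase at mid-clay by the 2:1 spreading method:
Δσ = qBL/((B+z)(L+z)) = 240×4.9×11/((4.9+6.25)(11+6.25)) = 67.257 kPa
Final effective stress: σ'_f = 80.125 + 67.257 = 147.38 kPa.
σ'_f = 147.38 ≤ σ'_p = 255 kPa, so the clay remains overconsolidated and only the recompression index applies:
S_c = C_r·H/(1+e₀)·log₁₀(σ'_f/σ'_0) = 0.022×5.5/1.71×log₁₀(147.38/80.125)
    = 0.070761 × 0.26467 = 0.01873 m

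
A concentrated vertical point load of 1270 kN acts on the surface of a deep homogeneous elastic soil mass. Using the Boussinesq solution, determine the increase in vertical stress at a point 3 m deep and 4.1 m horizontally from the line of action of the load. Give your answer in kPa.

Boussinesq vertical stress below a point load on an elastic half-space:
Δσ_z = 3P/(2πz²) · [1 + (r/z)²]^(−5/2)
r/z = 4.1/3 = 1.3667; [1+(r/z)²]^(−5/2) = 0.071802.
Δσ_z = 3×1270/(2π×3²) × 0.071802 = 67.376 × 0.071802 = 4.838 kPa

Δσ_z ≈ 4.84 kPa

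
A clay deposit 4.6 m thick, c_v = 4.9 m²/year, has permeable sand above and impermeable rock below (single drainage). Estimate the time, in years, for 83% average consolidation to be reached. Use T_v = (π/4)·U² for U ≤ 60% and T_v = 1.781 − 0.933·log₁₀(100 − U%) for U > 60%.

t ≈ 2.73 years

Drainage path length: H_d = H = 4.6 m (single drainage).
U > 60%: T_v = 1.781 − 0.933·log₁₀(100 − 83) = 0.63299.
t = T_v·H_d²/c_v = 0.63299×4.6²/4.9 = 2.733 years.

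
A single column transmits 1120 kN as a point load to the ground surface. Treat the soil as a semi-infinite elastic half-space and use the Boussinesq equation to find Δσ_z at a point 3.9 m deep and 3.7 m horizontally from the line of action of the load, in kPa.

Boussinesq vertical stress below a point load on an elastic half-space:
Δσ_z = 3P/(2πz²) · [1 + (r/z)²]^(−5/2)
r/z = 3.7/3.9 = 0.94872; [1+(r/z)²]^(−5/2) = 0.20095.
Δσ_z = 3×1120/(2π×3.9²) × 0.20095 = 35.158 × 0.20095 = 7.065 kPa

Δσ_z ≈ 7.07 kPa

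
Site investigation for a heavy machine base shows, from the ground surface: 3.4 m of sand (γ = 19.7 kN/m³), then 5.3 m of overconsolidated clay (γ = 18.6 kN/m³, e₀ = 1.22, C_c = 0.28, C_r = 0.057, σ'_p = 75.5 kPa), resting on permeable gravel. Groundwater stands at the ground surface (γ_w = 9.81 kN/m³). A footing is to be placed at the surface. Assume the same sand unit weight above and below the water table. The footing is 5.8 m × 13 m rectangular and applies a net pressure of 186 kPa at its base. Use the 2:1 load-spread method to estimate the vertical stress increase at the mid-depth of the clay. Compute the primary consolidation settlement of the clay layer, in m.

S_c ≈ 0.149 m

Mid-depth of clay below the ground surface: z = 3.4 + 5.3/2 = 6.05 m.
Total vertical stress at mid-clay: σ_v = 19.7×3.4 + 18.6×2.65 = 116.27 kPa.
Pore pressure: u = 9.81×(6.05 − 0) = 59.351 kPa.
Initial effective stress: σ'_0 = σ_v − u = 116.27 − 59.351 = 56.919 kPa.
Stress increase at mid-clay by the 2:1 spreading method:
Δσ = qBL/((B+z)(L+z)) = 186×5.8×13/((5.8+6.05)(13+6.05)) = 62.126 kPa
Final effective stress: σ'_f = 56.919 + 62.126 = 119.04 kPa.
σ'_f = 119.04 > σ'_p = 75.5 kPa, so the stress path crosses the preconsolidation pressure — recompression up to σ'_p, then virgin compression beyond:
S_c = H/(1+e₀)·[C_r·log₁₀(σ'_p/σ'_0) + C_c·log₁₀(σ'_f/σ'_p)]
    = 5.3/2.22 × [0.057×log₁₀(75.5/56.919) + 0.28×log₁₀(119.04/75.5)]
    = 2.3874 × [0.0069933 + 0.055369] = 0.1489 m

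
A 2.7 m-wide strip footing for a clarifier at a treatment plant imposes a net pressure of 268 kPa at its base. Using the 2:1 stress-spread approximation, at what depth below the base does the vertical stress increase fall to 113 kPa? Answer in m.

z ≈ 3.7 m

2:1 spreading — at depth z the loaded area has grown by z in each plan dimension:
qB/(B+z) = Δσ_z ⇒ z = qB/Δσ_z − B = 268×2.7/113 − 2.7 = 3.704 m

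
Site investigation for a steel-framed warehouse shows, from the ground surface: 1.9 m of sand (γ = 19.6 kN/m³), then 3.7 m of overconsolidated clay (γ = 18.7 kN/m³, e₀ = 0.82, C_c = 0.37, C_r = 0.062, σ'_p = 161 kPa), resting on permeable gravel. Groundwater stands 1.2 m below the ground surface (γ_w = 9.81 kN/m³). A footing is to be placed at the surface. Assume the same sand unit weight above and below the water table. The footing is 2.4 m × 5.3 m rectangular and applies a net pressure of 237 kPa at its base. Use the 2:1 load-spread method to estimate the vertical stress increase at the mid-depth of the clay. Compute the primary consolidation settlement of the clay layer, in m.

Mid-depth of clay below the ground surface: z = 1.9 + 3.7/2 = 3.75 m.
Total vertical stress at mid-clay: σ_v = 19.6×1.9 + 18.7×1.85 = 71.835 kPa.
Pore pressure: u = 9.81×(3.75 − 1.2) = 25.015 kPa.
Initial effective stress: σ'_0 = σ_v − u = 71.835 − 25.015 = 46.82 kPa.
Stress increase at mid-clay by the 2:1 spreading method:
Δσ = qBL/((B+z)(L+z)) = 237×2.4×5.3/((2.4+3.75)(5.3+3.75)) = 54.164 kPa
Final effective stress: σ'_f = 46.82 + 54.164 = 100.98 kPa.
σ'_f = 100.98 ≤ σ'_p = 161 kPa, so the clay remains overconsolidated and only the recompression index applies:
S_c = C_r·H/(1+e₀)·log₁₀(σ'_f/σ'_0) = 0.062×3.7/1.82×log₁₀(100.98/46.82)
    = 0.12605 × 0.3338 = 0.04207 m

S_c ≈ 0.0421 m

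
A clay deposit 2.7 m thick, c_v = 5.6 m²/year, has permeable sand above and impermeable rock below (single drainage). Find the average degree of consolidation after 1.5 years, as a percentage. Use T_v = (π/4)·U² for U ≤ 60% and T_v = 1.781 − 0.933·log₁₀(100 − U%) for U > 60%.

U ≈ 95.3 %

Drainage path length: H_d = H = 2.7 m (single drainage).
T_v = c_v·t/H_d² = 5.6×1.5/2.7² = 1.1523.
T_v = 1.1523 corresponds to the U > 60% branch:
U = 1 − 10^((1.781 − T_v)/0.933)/100 = 0.9528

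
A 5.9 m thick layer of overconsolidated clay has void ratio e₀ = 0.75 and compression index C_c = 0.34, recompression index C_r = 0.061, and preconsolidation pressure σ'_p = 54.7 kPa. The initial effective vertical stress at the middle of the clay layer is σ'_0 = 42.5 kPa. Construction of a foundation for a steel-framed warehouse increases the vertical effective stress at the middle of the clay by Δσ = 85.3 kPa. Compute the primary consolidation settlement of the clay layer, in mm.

S_c ≈ 445 mm

Final effective stress: σ'_f = 42.5 + 85.3 = 127.8 kPa.
σ'_f = 127.8 > σ'_p = 54.7 kPa, so the stress path crosses the preconsolidation pressure — recompression up to σ'_p, then virgin compression beyond:
S_c = H/(1+e₀)·[C_r·log₁₀(σ'_p/σ'_0) + C_c·log₁₀(σ'_f/σ'_p)]
    = 5.9/1.75 × [0.061×log₁₀(54.7/42.5) + 0.34×log₁₀(127.8/54.7)]
    = 3.3714 × [0.0066855 + 0.1253] = 0.445 m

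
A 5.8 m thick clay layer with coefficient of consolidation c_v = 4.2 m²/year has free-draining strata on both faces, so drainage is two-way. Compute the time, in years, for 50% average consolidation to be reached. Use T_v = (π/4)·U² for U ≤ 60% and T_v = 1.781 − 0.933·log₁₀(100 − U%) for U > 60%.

Drainage path length: H_d = H/2 = 2.9 m (double drainage).
U ≤ 60%: T_v = (π/4)·U² = (π/4)×0.5² = 0.19635.
t = T_v·H_d²/c_v = 0.19635×2.9²/4.2 = 0.3932 years.

t ≈ 0.393 years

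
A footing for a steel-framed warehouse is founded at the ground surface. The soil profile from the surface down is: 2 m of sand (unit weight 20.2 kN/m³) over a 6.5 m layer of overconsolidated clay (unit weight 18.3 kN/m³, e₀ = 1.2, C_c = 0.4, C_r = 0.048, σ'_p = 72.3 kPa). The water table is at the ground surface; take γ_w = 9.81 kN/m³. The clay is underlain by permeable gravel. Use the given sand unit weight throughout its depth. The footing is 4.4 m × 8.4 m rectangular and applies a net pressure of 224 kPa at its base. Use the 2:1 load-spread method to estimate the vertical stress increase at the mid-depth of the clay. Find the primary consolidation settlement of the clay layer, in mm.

S_c ≈ 246 mm

Mid-depth of clay below the ground surface: z = 2 + 6.5/2 = 5.25 m.
Total vertical stress at mid-clay: σ_v = 20.2×2 + 18.3×3.25 = 99.875 kPa.
Pore pressure: u = 9.81×(5.25 − 0) = 51.503 kPa.
Initial effective stress: σ'_0 = σ_v − u = 99.875 − 51.503 = 48.372 kPa.
Stress increase at mid-clay by the 2:1 spreading method:
Δσ = qBL/((B+z)(L+z)) = 224×4.4×8.4/((4.4+5.25)(8.4+5.25)) = 62.852 kPa
Final effective stress: σ'_f = 48.372 + 62.852 = 111.22 kPa.
σ'_f = 111.22 > σ'_p = 72.3 kPa, so the stress path crosses the preconsolidation pressure — recompression up to σ'_p, then virgin compression beyond:
S_c = H/(1+e₀)·[C_r·log₁₀(σ'_p/σ'_0) + C_c·log₁₀(σ'_f/σ'_p)]
    = 6.5/2.2 × [0.048×log₁₀(72.3/48.372) + 0.4×log₁₀(111.22/72.3)]
    = 2.9545 × [0.0083781 + 0.074818] = 0.2458 m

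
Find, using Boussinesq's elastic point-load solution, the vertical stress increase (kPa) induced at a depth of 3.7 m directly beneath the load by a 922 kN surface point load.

Δσ_z ≈ 32.2 kPa

Boussinesq vertical stress below a point load on an elastic half-space:
Δσ_z = 3P/(2πz²) · [1 + (r/z)²]^(−5/2)
r/z = 0/3.7 = 0; [1+(r/z)²]^(−5/2) = 1.
Δσ_z = 3×922/(2π×3.7²) × 1 = 32.157 × 1 = 32.16 kPa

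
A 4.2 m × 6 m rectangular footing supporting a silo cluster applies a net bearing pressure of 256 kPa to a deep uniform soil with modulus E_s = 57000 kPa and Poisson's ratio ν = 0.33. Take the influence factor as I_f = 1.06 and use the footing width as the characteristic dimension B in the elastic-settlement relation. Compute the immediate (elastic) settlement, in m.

S_e ≈ 0.0178 m

Immediate (elastic) settlement: S_e = q·B·(1−ν²)/E_s · I_f.
S_e = 256 × 4.2 × (1 − 0.33²) / 57000 × 1.06
    = 256 × 4.2 × 0.8911 / 57000 × 1.06
    = 0.01782 m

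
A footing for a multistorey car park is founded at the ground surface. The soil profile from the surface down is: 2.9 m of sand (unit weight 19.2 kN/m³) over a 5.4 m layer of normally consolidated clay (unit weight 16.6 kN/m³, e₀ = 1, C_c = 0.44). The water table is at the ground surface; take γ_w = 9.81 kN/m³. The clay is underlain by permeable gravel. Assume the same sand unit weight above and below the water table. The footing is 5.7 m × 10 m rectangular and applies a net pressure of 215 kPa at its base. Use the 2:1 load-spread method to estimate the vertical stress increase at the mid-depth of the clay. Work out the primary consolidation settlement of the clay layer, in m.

Mid-depth of clay below the ground surface: z = 2.9 + 5.4/2 = 5.6 m.
Total vertical stress at mid-clay: σ_v = 19.2×2.9 + 16.6×2.7 = 100.5 kPa.
Pore pressure: u = 9.81×(5.6 − 0) = 54.936 kPa.
Initial effective stress: σ'_0 = σ_v − u = 100.5 − 54.936 = 45.564 kPa.
Stress increase at mid-clay by the 2:1 spreading method:
Δσ = qBL/((B+z)(L+z)) = 215×5.7×10/((5.7+5.6)(10+5.6)) = 69.52 kPa
Final effective stress: σ'_f = σ'_0 + Δσ = 45.564 + 69.52 = 115.08 kPa.
Normally consolidated clay, so the full stress increment lies on the virgin compression line:
S_c = C_c·H/(1+e₀)·log₁₀(σ'_f/σ'_0) = 0.44×5.4/(1+1)×log₁₀(115.08/45.564)
    = 1.188 × 0.40238 = 0.478 m

S_c ≈ 0.478 m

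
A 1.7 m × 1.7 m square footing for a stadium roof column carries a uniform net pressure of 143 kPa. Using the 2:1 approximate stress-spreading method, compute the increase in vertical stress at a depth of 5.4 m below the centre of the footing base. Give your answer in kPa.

Δσ_z ≈ 8.2 kPa

By the 2:1 method the load spreads at 1 horizontal : 2 vertical, so at depth z the loaded area has grown by z in each plan dimension:
Δσ = qBL/((B+z)(L+z)) = 143×1.7×1.7/((1.7+5.4)(1.7+5.4)) = 8.1982 kPa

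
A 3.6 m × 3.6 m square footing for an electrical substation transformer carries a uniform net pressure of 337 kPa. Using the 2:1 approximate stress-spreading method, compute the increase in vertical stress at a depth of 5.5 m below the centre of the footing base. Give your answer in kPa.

Δσ_z ≈ 52.7 kPa

By the 2:1 method the load spreads at 1 horizontal : 2 vertical, so at depth z the loaded area has grown by z in each plan dimension:
Δσ = qBL/((B+z)(L+z)) = 337×3.6×3.6/((3.6+5.5)(3.6+5.5)) = 52.741 kPa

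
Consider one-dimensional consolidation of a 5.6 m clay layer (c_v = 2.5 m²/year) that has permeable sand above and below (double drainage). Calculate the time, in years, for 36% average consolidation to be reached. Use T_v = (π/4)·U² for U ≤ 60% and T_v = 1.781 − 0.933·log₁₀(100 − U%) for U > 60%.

Drainage path length: H_d = H/2 = 2.8 m (double drainage).
U ≤ 60%: T_v = (π/4)·U² = (π/4)×0.36² = 0.10179.
t = T_v·H_d²/c_v = 0.10179×2.8²/2.5 = 0.3192 years.

t ≈ 0.319 years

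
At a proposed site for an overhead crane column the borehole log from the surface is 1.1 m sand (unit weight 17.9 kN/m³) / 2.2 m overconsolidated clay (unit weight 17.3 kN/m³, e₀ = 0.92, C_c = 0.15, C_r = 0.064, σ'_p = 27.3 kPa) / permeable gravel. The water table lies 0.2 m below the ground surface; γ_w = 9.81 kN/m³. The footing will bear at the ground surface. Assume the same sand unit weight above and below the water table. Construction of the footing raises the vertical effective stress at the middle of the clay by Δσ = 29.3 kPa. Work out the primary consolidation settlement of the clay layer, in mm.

S_c ≈ 54.1 mm

Mid-depth of clay below the ground surface: z = 1.1 + 2.2/2 = 2.2 m.
Total vertical stress at mid-clay: σ_v = 17.9×1.1 + 17.3×1.1 = 38.72 kPa.
Pore pressure: u = 9.81×(2.2 − 0.2) = 19.62 kPa.
Initial effective stress: σ'_0 = σ_v − u = 38.72 − 19.62 = 19.1 kPa.
Final effective stress: σ'_f = 19.1 + 29.3 = 48.4 kPa.
σ'_f = 48.4 > σ'_p = 27.3 kPa, so the stress path crosses the preconsolidation pressure — recompression up to σ'_p, then virgin compression beyond:
S_c = H/(1+e₀)·[C_r·log₁₀(σ'_p/σ'_0) + C_c·log₁₀(σ'_f/σ'_p)]
    = 2.2/1.92 × [0.064×log₁₀(27.3/19.1) + 0.15×log₁₀(48.4/27.3)]
    = 1.1458 × [0.0099283 + 0.037302] = 0.05412 m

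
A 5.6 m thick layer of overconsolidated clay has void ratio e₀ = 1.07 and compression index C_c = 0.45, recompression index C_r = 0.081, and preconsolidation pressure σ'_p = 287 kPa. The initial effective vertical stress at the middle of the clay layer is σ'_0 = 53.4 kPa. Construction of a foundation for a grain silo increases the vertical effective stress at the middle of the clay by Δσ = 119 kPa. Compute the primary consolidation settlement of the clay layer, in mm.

Final effective stress: σ'_f = 53.4 + 119 = 172.4 kPa.
σ'_f = 172.4 ≤ σ'_p = 287 kPa, so the clay remains overconsolidated and only the recompression index applies:
S_c = C_r·H/(1+e₀)·log₁₀(σ'_f/σ'_0) = 0.081×5.6/2.07×log₁₀(172.4/53.4)
    = 0.21913 × 0.509 = 0.1115 m

S_c ≈ 112 mm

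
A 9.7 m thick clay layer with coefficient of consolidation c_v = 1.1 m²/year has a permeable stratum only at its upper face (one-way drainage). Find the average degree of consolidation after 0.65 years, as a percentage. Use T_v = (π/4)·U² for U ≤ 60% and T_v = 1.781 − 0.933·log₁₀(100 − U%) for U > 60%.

Drainage path length: H_d = H = 9.7 m (single drainage).
T_v = c_v·t/H_d² = 1.1×0.65/9.7² = 0.0075991.
T_v = 0.0075991 corresponds to the U ≤ 60% branch:
U = √(4T_v/π) = 0.09836

U ≈ 9.84 %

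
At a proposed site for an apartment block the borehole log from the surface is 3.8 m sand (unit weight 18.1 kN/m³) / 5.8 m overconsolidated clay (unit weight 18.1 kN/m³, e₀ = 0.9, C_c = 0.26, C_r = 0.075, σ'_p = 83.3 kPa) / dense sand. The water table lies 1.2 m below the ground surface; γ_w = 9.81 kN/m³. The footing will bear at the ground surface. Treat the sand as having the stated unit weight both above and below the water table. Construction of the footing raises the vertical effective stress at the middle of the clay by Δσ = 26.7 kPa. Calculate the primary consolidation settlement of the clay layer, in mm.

Mid-depth of clay below the ground surface: z = 3.8 + 5.8/2 = 6.7 m.
Total vertical stress at mid-clay: σ_v = 18.1×3.8 + 18.1×2.9 = 121.27 kPa.
Pore pressure: u = 9.81×(6.7 − 1.2) = 53.955 kPa.
Initial effective stress: σ'_0 = σ_v − u = 121.27 − 53.955 = 67.315 kPa.
Final effective stress: σ'_f = 67.315 + 26.7 = 94.015 kPa.
σ'_f = 94.015 > σ'_p = 83.3 kPa, so the stress path crosses the preconsolidation pressure — recompression up to σ'_p, then virgin compression beyond:
S_c = H/(1+e₀)·[C_r·log₁₀(σ'_p/σ'_0) + C_c·log₁₀(σ'_f/σ'_p)]
    = 5.8/1.9 × [0.075×log₁₀(83.3/67.315) + 0.26×log₁₀(94.015/83.3)]
    = 3.0526 × [0.00694 + 0.013664] = 0.0629 m

S_c ≈ 62.9 mm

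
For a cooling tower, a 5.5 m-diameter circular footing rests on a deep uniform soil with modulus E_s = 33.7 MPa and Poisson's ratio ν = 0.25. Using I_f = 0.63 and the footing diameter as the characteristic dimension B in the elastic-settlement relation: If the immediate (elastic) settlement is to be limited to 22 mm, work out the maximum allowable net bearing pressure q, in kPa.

E_s = 33.7 MPa = 33700 kPa.
S_e = q·B·(1−ν²)/E_s · I_f  ⇒  q = S_e·E_s / (B·(1−ν²)·I_f).
q = 0.022 × 33700 / (5.5 × 0.9375 × 0.63) = 228.2 kPa

q ≈ 228 kPa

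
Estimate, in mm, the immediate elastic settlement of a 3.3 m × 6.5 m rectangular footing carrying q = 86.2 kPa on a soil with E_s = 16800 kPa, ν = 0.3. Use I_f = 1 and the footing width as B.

Immediate (elastic) settlement: S_e = q·B·(1−ν²)/E_s · I_f.
S_e = 86.2 × 3.3 × (1 − 0.3²) / 16800 × 1
    = 86.2 × 3.3 × 0.91 / 16800 × 1
    = 0.01541 m = 15.41 mm

S_e ≈ 15.4 mm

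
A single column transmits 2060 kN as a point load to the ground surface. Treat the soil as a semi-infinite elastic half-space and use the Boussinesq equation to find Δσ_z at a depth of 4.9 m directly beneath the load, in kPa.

Δσ_z ≈ 41 kPa

Boussinesq vertical stress below a point load on an elastic half-space:
Δσ_z = 3P/(2πz²) · [1 + (r/z)²]^(−5/2)
r/z = 0/4.9 = 0; [1+(r/z)²]^(−5/2) = 1.
Δσ_z = 3×2060/(2π×4.9²) × 1 = 40.965 × 1 = 40.97 kPa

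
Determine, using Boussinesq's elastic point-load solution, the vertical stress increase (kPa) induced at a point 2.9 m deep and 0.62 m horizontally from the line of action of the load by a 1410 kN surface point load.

Boussinesq vertical stress below a point load on an elastic half-space:
Δσ_z = 3P/(2πz²) · [1 + (r/z)²]^(−5/2)
r/z = 0.62/2.9 = 0.21379; [1+(r/z)²]^(−5/2) = 0.89428.
Δσ_z = 3×1410/(2π×2.9²) × 0.89428 = 80.051 × 0.89428 = 71.59 kPa

Δσ_z ≈ 71.6 kPa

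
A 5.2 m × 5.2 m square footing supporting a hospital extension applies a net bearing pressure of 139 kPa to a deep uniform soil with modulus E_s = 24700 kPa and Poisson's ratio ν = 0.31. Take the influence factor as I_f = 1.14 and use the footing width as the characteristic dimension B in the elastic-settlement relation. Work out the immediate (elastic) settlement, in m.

Immediate (elastic) settlement: S_e = q·B·(1−ν²)/E_s · I_f.
S_e = 139 × 5.2 × (1 − 0.31²) / 24700 × 1.14
    = 139 × 5.2 × 0.9039 / 24700 × 1.14
    = 0.03015 m

S_e ≈ 0.0302 m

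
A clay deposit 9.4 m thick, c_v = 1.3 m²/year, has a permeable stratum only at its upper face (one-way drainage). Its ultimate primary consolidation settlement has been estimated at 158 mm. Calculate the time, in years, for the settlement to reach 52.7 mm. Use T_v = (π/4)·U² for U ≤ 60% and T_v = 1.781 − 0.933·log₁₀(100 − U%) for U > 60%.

t ≈ 5.94 years

Drainage path length: H_d = H = 9.4 m (single drainage).
U = S(t)/S_ult = 52.7/158 = 0.3335.
U ≤ 60%: T_v = (π/4)·U² = (π/4)×0.33354² = 0.087377.
t = T_v·H_d²/c_v = 0.087377×9.4²/1.3 = 5.939 years.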